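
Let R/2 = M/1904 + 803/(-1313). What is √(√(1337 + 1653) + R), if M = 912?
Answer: √(-6473625704 + 24413125009*√2990)/156247 ≈ 7.3767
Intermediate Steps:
R = -41432/156247 (R = 2*(912/1904 + 803/(-1313)) = 2*(912*(1/1904) + 803*(-1/1313)) = 2*(57/119 - 803/1313) = 2*(-20716/156247) = -41432/156247 ≈ -0.26517)
√(√(1337 + 1653) + R) = √(√(1337 + 1653) - 41432/156247) = √(√2990 - 41432/156247) = √(-41432/156247 + √2990)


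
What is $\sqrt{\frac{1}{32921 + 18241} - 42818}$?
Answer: $\frac{7 i \sqrt{2287311557070}}{51162} \approx 206.93 i$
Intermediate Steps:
$\sqrt{\frac{1}{32921 + 18241} - 42818} = \sqrt{\frac{1}{51162} - 42818} = \sqrt{- \frac{2190654515}{51162}} = \frac{7 i \sqrt{2287311557070}}{51162}$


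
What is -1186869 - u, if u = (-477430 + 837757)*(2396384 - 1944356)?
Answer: -162879080025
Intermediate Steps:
u = 162877893156 (u = 360327*452028 = 162877893156)
-1186869 - u = -1186869 - 1*162877893156 = -1186869 - 162877893156 = -162879080025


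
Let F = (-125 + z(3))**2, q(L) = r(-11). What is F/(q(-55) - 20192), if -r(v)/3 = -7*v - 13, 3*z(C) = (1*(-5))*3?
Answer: -325/392 ≈ -0.82908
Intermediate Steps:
z(C) = -5 (z(C) = ((1*(-5))*3)/3 = (-5*3)/3 = (1/3)*(-15) = -5)
r(v) = 39 + 21*v (r(v) = -3*(-7*v - 13) = -3*(-13 - 7*v) = 39 + 21*v)
q(L) = -192 (q(L) = 39 + 21*(-11) = 39 - 231 = -192)
F = 16900 (F = (-125 - 5)**2 = (-130)**2 = 16900)
F/(q(-55) - 20192) = 16900/(-192 - 20192) = 16900/(-20384) = 16900*(-1/20384) = -325/392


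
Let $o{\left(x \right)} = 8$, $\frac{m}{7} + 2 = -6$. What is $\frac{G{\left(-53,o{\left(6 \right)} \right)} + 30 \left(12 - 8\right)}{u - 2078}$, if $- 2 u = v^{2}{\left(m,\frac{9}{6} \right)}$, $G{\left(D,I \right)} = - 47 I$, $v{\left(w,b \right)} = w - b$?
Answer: $\frac{2048}{29849} \approx 0.068612$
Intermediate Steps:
$m = -56$ ($m = -14 + 7 \left(-6\right) = -14 - 42 = -56$)
$u = - \frac{13225}{8}$ ($u = - \frac{\left(-56 - \frac{9}{6}\right)^{2}}{2} = - \frac{\left(-56 - 9 \cdot \frac{1}{6}\right)^{2}}{2} = - \frac{\left(-56 - \frac{3}{2}\right)^{2}}{2} = - \frac{\left(- \frac{115}{2}\right)^{2}}{2} = \left(- \frac{1}{2}\right) \frac{13225}{4} = - \frac{13225}{8} \approx -1653.1$)
$\frac{G{\left(-53,o{\left(6 \right)} \right)} + 30 \left(12 - 8\right)}{u - 2078} = \frac{\left(-47\right) 8 + 30 \left(12 - 8\right)}{- \frac{13225}{8} - 2078} = \frac{-376 + 30 \cdot 4}{- \frac{29849}{8}} = \left(-376 + 120\right) \left(- \frac{8}{29849}\right) = \left(-256\right) \left(- \frac{8}{29849}\right) = \frac{2048}{29849}$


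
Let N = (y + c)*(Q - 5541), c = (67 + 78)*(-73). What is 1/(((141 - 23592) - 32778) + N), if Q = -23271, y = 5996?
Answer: 1/132162039 ≈ 7.5665e-9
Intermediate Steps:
c = -10585 (c = 145*(-73) = -10585)
N = 132218268 (N = (5996 - 10585)*(-23271 - 5541) = -4589*(-28812) = 132218268)
1/(((141 - 23592) - 32778) + N) = 1/(((141 - 23592) - 32778) + 132218268) = 1/((-23451 - 32778) + 132218268) = 1/(-56229 + 132218268) = 1/132162039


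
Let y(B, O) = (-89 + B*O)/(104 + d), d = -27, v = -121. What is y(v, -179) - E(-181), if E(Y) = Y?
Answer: 35507/77 ≈ 461.13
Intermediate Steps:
y(B, O) = -89/77 + B*O/77 (y(B, O) = (-89 + B*O)/(104 - 27) = (-89 + B*O)/77 = (-89 + B*O)*(1/77) = -89/77 + B*O/77)
y(v, -179) - E(-181) = (-89/77 + (1/77)*(-121)*(-179)) - 1*(-181) = (-89/77 + 1969/7) + 181 = 21570/77 + 181 = 35507/77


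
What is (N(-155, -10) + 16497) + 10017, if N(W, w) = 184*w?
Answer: 24674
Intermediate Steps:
(N(-155, -10) + 16497) + 10017 = (184*(-10) + 16497) + 10017 = (-1840 + 16497) + 10017 = 14657 + 10017 = 24674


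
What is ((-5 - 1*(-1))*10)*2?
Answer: -80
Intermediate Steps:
((-5 - 1*(-1))*10)*2 = ((-5 + 1)*10)*2 = -4*10*2 = -40*2 = -80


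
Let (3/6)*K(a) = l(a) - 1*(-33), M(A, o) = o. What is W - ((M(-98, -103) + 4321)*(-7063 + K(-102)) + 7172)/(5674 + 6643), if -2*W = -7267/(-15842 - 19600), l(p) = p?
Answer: 2152419827425/873078228 ≈ 2465.3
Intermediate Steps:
K(a) = 66 + 2*a (K(a) = 2*(a - 1*(-33)) = 2*(a + 33) = 2*(33 + a) = 66 + 2*a)
W = -7267/70884 (W = -(-7267)/(2*(-15842 - 19600)) = -(-7267)/(2*(-35442)) = -(-7267)*(-1)/(2*35442) = -½*7267/35442 = -7267/70884 ≈ -0.10252)
W - ((M(-98, -103) + 4321)*(-7063 + K(-102)) + 7172)/(5674 + 6643) = -7267/70884 - ((-103 + 4321)*(-7063 + (66 + 2*(-102))) + 7172)/(5674 + 6643) = -7267/70884 - (4218*(-7063 + (66 - 204)) + 7172)/12317 = -7267/70884 - (4218*(-7063 - 138) + 7172)/12317 = -7267/70884 - (4218*(-7201) + 7172)/12317 = -7267/70884 - (-30373818 + 7172)/12317 = -7267/70884 - (-30366646)/12317 = -7267/70884 - 1*(-30366646/12317) = -7267/70884 + 30366646/12317 = 2152419827425/873078228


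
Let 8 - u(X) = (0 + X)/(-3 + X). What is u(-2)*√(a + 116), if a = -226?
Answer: 38*I*√110/5 ≈ 79.709*I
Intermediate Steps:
u(X) = 8 - X/(-3 + X) (u(X) = 8 - (0 + X)/(-3 + X) = 8 - X/(-3 + X))
u(-2)*√(a + 116) = ((-24 + 7*(-2))/(-3 - 2))*√(-226 + 116) = ((-24 - 14)/(-5))*√(-110) = (-⅕*(-38))*(I*√110) = 38*(I*√110)/5 = 38*I*√110/5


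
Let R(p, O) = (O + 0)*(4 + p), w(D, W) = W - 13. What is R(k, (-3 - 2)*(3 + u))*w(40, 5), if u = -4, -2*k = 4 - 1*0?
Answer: -80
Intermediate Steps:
w(D, W) = -13 + W
k = -2 (k = -(4 - 1*0)/2 = -(4 + 0)/2 = -½*4 = -2)
R(p, O) = O*(4 + p)
R(k, (-3 - 2)*(3 + u))*w(40, 5) = (((-3 - 2)*(3 - 4))*(4 - 2))*(-13 + 5) = (-5*(-1)*2)*(-8) = (5*2)*(-8) = 10*(-8) = -80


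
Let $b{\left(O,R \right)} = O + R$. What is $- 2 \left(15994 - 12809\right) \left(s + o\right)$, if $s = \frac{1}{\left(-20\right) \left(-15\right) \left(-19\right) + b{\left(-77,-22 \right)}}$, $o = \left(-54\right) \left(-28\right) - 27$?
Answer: $- \frac{54855344180}{5799} \approx -9.4595 \cdot 10^{6}$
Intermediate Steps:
$o = 1485$ ($o = 1512 - 27 = 1485$)
$s = - \frac{1}{5799}$ ($s = \frac{1}{\left(-20\right) \left(-15\right) \left(-19\right) - 99} = \frac{1}{300 \left(-19\right) - 99} = \frac{1}{-5700 - 99} = \frac{1}{-5799} = - \frac{1}{5799} \approx -0.00017244$)
$- 2 \left(15994 - 12809\right) \left(s + o\right) = - 2 \left(15994 - 12809\right) \left(- \frac{1}{5799} + 1485\right) = - 2 \cdot 3185 \cdot \frac{8611514}{5799} = \left(-2\right) \frac{27427672090}{5799} = - \frac{54855344180}{5799}$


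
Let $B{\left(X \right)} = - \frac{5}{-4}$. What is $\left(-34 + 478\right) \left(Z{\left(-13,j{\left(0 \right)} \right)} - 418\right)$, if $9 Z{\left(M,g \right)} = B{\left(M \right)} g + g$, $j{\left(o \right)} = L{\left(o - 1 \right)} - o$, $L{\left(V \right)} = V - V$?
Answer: $-185592$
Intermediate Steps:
$L{\left(V \right)} = 0$
$B{\left(X \right)} = \frac{5}{4}$ ($B{\left(X \right)} = \left(-5\right) \left(- \frac{1}{4}\right) = \frac{5}{4}$)
$j{\left(o \right)} = - o$ ($j{\left(o \right)} = 0 - o = - o$)
$Z{\left(M,g \right)} = \frac{g}{4}$ ($Z{\left(M,g \right)} = \frac{\frac{5 g}{4} + g}{9} = \frac{\frac{9}{4} g}{9} = \frac{g}{4}$)
$\left(-34 + 478\right) \left(Z{\left(-13,j{\left(0 \right)} \right)} - 418\right) = \left(-34 + 478\right) \left(\frac{\left(-1\right) 0}{4} - 418\right) = 444 \left(\frac{1}{4} \cdot 0 - 418\right) = 444 \left(0 - 418\right) = 444 \left(-418\right) = -185592$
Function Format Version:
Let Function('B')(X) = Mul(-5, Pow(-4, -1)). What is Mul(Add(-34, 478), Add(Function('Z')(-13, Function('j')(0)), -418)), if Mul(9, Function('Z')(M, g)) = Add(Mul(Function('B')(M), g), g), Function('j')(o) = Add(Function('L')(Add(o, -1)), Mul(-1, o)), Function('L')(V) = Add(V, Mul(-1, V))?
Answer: -185592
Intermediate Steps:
Function('L')(V) = 0
Function('B')(X) = Rational(5, 4) (Function('B')(X) = Mul(-5, Rational(-1, 4)) = Rational(5, 4))
Function('j')(o) = Mul(-1, o) (Function('j')(o) = Add(0, Mul(-1, o)) = Mul(-1, o))
Function('Z')(M, g) = Mul(Rational(1, 4), g) (Function('Z')(M, g) = Mul(Rational(1, 9), Add(Mul(Rational(5, 4), g), g)) = Mul(Rational(1, 9), Mul(Rational(9, 4), g)) = Mul(Rational(1, 4), g))
Mul(Add(-34, 478), Add(Function('Z')(-13, Function('j')(0)), -418)) = Mul(Add(-34, 478), Add(Mul(Rational(1, 4), Mul(-1, 0)), -418)) = Mul(444, Add(Mul(Rational(1, 4), 0), -418)) = Mul(444, Add(0, -418)) = Mul(444, -418) = -185592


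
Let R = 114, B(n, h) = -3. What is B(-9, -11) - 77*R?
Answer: -8781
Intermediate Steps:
B(-9, -11) - 77*R = -3 - 77*114 = -3 - 8778 = -8781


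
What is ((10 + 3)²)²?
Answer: 28561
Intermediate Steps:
((10 + 3)²)² = (13²)² = 169² = 28561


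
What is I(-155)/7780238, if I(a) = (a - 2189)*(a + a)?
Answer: 363320/3890119 ≈ 0.093396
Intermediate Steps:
I(a) = 2*a*(-2189 + a) (I(a) = (-2189 + a)*(2*a) = 2*a*(-2189 + a))
I(-155)/7780238 = (2*(-155)*(-2189 - 155))/7780238 = (2*(-155)*(-2344))*(1/7780238) = 726640*(1/7780238) = 363320/3890119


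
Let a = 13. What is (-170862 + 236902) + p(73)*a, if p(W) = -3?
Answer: 66001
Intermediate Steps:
(-170862 + 236902) + p(73)*a = (-170862 + 236902) - 3*13 = 66040 - 39 = 66001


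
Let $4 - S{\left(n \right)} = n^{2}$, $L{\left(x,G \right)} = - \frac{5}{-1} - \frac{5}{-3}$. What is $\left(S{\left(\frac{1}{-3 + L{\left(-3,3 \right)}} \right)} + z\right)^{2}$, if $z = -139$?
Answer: $\frac{267126336}{14641} \approx 18245.0$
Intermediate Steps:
$L{\left(x,G \right)} = \frac{20}{3}$ ($L{\left(x,G \right)} = \left(-5\right) \left(-1\right) - - \frac{5}{3} = 5 + \frac{5}{3} = \frac{20}{3}$)
$S{\left(n \right)} = 4 - n^{2}$
$\left(S{\left(\frac{1}{-3 + L{\left(-3,3 \right)}} \right)} + z\right)^{2} = \left(\left(4 - \left(\frac{1}{-3 + \frac{20}{3}}\right)^{2}\right) - 139\right)^{2} = \left(\left(4 - \left(\frac{1}{\frac{11}{3}}\right)^{2}\right) - 139\right)^{2} = \left(\left(4 - \left(\frac{3}{11}\right)^{2}\right) - 139\right)^{2} = \left(\left(4 - \frac{9}{121}\right) - 139\right)^{2} = \left(\frac{475}{121} - 139\right)^{2} = \left(- \frac{16344}{121}\right)^{2} = \frac{267126336}{14641}$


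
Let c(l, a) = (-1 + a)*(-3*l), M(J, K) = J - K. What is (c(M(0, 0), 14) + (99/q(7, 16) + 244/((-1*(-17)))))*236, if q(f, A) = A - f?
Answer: 101716/17 ≈ 5983.3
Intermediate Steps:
c(l, a) = -3*l*(-1 + a)
(c(M(0, 0), 14) + (99/q(7, 16) + 244/((-1*(-17)))))*236 = (3*(0 - 1*0)*(1 - 1*14) + (99/(16 - 1*7) + 244/((-1*(-17)))))*236 = (3*(0 + 0)*(1 - 14) + (99/(16 - 7) + 244/17))*236 = (3*0*(-13) + (99/9 + 244*(1/17)))*236 = (0 + (99*(⅑) + 244/17))*236 = (0 + (11 + 244/17))*236 = (0 + 431/17)*236 = (431/17)*236 = 101716/17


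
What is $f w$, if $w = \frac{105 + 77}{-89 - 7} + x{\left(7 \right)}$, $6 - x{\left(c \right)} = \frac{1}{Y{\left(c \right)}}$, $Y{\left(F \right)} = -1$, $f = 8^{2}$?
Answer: $\frac{980}{3} \approx 326.67$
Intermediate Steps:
$f = 64$
$x{\left(c \right)} = 7$ ($x{\left(c \right)} = 6 - \frac{1}{-1} = 6 - -1 = 6 + 1 = 7$)
$w = \frac{245}{48}$ ($w = \frac{105 + 77}{-89 - 7} + 7 = \frac{182}{-96} + 7 = 182 \left(- \frac{1}{96}\right) + 7 = - \frac{91}{48} + 7 = \frac{245}{48} \approx 5.1042$)
$f w = 64 \cdot \frac{245}{48} = \frac{980}{3}$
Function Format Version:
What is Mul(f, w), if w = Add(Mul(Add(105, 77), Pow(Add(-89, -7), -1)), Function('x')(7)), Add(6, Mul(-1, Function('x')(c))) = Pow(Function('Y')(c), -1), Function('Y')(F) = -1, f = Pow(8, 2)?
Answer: Rational(980, 3) ≈ 326.67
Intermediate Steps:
f = 64
Function('x')(c) = 7 (Function('x')(c) = Add(6, Mul(-1, Pow(-1, -1))) = Add(6, Mul(-1, -1)) = Add(6, 1) = 7)
w = Rational(245, 48) (w = Add(Mul(Add(105, 77), Pow(Add(-89, -7), -1)), 7) = Add(Mul(182, Pow(-96, -1)), 7) = Add(Mul(182, Rational(-1, 96)), 7) = Add(Rational(-91, 48), 7) = Rational(245, 48) ≈ 5.1042)
Mul(f, w) = Mul(64, Rational(245, 48)) = Rational(980, 3)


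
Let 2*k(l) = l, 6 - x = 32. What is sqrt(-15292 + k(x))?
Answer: I*sqrt(15305) ≈ 123.71*I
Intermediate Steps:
x = -26 (x = 6 - 1*32 = 6 - 32 = -26)
k(l) = l/2
sqrt(-15292 + k(x)) = sqrt(-15292 + (1/2)*(-26)) = sqrt(-15292 - 13) = sqrt(-15305) = I*sqrt(15305)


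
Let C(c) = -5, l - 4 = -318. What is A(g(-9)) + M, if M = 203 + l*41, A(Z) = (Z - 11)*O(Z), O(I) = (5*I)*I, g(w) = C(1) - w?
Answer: -13231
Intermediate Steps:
l = -314 (l = 4 - 318 = -314)
g(w) = -5 - w
O(I) = 5*I²
A(Z) = 5*Z²*(-11 + Z) (A(Z) = (Z - 11)*(5*Z²) = (-11 + Z)*(5*Z²) = 5*Z²*(-11 + Z))
M = -12671 (M = 203 - 314*41 = 203 - 12874 = -12671)
A(g(-9)) + M = 5*(-5 - 1*(-9))²*(-11 + (-5 - 1*(-9))) - 12671 = 5*(-5 + 9)²*(-11 + (-5 + 9)) - 12671 = 5*4²*(-11 + 4) - 12671 = 5*16*(-7) - 12671 = -560 - 12671 = -13231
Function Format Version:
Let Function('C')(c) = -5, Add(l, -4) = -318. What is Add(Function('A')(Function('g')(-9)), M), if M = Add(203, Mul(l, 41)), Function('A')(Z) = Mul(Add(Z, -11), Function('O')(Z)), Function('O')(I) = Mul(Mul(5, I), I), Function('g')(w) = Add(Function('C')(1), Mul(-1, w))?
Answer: -13231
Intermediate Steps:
l = -314 (l = Add(4, -318) = -314)
Function('g')(w) = Add(-5, Mul(-1, w))
Function('O')(I) = Mul(5, Pow(I, 2))
Function('A')(Z) = Mul(5, Pow(Z, 2), Add(-11, Z)) (Function('A')(Z) = Mul(Add(Z, -11), Mul(5, Pow(Z, 2))) = Mul(Add(-11, Z), Mul(5, Pow(Z, 2))) = Mul(5, Pow(Z, 2), Add(-11, Z)))
M = -12671 (M = Add(203, Mul(-314, 41)) = Add(203, -12874) = -12671)
Add(Function('A')(Function('g')(-9)), M) = Add(Mul(5, Pow(Add(-5, Mul(-1, -9)), 2), Add(-11, Add(-5, Mul(-1, -9)))), -12671) = Add(Mul(5, Pow(Add(-5, 9), 2), Add(-11, Add(-5, 9))), -12671) = Add(Mul(5, Pow(4, 2), Add(-11, 4)), -12671) = Add(Mul(5, 16, -7), -12671) = Add(-560, -12671) = -13231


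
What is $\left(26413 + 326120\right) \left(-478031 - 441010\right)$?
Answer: $-323992280853$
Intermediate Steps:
$\left(26413 + 326120\right) \left(-478031 - 441010\right) = 352533 \left(-919041\right) = -323992280853$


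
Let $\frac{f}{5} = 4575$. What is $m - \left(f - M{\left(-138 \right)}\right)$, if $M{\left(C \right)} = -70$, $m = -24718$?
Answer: $-47663$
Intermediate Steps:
$f = 22875$ ($f = 5 \cdot 4575 = 22875$)
$m - \left(f - M{\left(-138 \right)}\right) = -24718 - 22945 = -47663$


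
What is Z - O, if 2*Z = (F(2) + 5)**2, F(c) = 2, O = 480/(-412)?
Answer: 5287/206 ≈ 25.665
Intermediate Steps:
O = -120/103 (O = 480*(-1/412) = -120/103 ≈ -1.1650)
Z = 49/2 (Z = (2 + 5)**2/2 = (1/2)*7**2 = (1/2)*49 = 49/2 ≈ 24.500)
Z - O = 49/2 - 1*(-120/103) = 49/2 + 120/103 = 5287/206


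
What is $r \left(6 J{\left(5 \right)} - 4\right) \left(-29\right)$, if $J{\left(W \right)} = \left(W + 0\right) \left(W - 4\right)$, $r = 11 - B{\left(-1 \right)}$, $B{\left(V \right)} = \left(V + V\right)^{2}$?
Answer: $-5278$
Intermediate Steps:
$B{\left(V \right)} = 4 V^{2}$ ($B{\left(V \right)} = \left(2 V\right)^{2} = 4 V^{2}$)
$r = 7$ ($r = 11 - 4 \left(-1\right)^{2} = 11 - 4 \cdot 1 = 11 - 4 = 7$)
$J{\left(W \right)} = W \left(-4 + W\right)$
$r \left(6 J{\left(5 \right)} - 4\right) \left(-29\right) = 7 \left(6 \cdot 5 \left(-4 + 5\right) - 4\right) \left(-29\right) = 7 \left(6 \cdot 5 \cdot 1 - 4\right) \left(-29\right) = 7 \left(6 \cdot 5 - 4\right) \left(-29\right) = 7 \left(30 - 4\right) \left(-29\right) = 7 \cdot 26 \left(-29\right) = 182 \left(-29\right) = -5278$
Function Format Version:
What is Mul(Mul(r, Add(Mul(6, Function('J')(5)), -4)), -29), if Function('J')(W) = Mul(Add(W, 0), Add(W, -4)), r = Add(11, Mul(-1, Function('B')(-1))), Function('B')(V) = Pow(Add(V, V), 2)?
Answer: -5278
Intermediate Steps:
Function('B')(V) = Mul(4, Pow(V, 2)) (Function('B')(V) = Pow(Mul(2, V), 2) = Mul(4, Pow(V, 2)))
r = 7 (r = Add(11, Mul(-1, Mul(4, Pow(-1, 2)))) = Add(11, Mul(-1, Mul(4, 1))) = Add(11, Mul(-1, 4)) = Add(11, -4) = 7)
Function('J')(W) = Mul(W, Add(-4, W))
Mul(Mul(r, Add(Mul(6, Function('J')(5)), -4)), -29) = Mul(Mul(7, Add(Mul(6, Mul(5, Add(-4, 5))), -4)), -29) = Mul(Mul(7, Add(Mul(6, Mul(5, 1)), -4)), -29) = Mul(Mul(7, Add(Mul(6, 5), -4)), -29) = Mul(Mul(7, Add(30, -4)), -29) = Mul(Mul(7, 26), -29) = Mul(182, -29) = -5278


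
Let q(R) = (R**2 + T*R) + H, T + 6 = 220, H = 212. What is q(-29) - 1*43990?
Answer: -49143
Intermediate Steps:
T = 214 (T = -6 + 220 = 214)
q(R) = 212 + R**2 + 214*R (q(R) = (R**2 + 214*R) + 212 = 212 + R**2 + 214*R)
q(-29) - 1*43990 = (212 + (-29)**2 + 214*(-29)) - 1*43990 = (212 + 841 - 6206) - 43990 = -5153 - 43990 = -49143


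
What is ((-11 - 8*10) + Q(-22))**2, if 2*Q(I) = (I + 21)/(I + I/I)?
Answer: 14600041/1764 ≈ 8276.7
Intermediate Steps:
Q(I) = (21 + I)/(2*(1 + I)) (Q(I) = ((I + 21)/(I + I/I))/2 = ((21 + I)/(I + 1))/2 = ((21 + I)/(1 + I))/2 = (21 + I)/(2*(1 + I)))
((-11 - 8*10) + Q(-22))**2 = ((-11 - 8*10) + (21 - 22)/(2*(1 - 22)))**2 = ((-11 - 80) + (1/2)*(-1)/(-21))**2 = (-91 + (1/2)*(-1/21)*(-1))**2 = (-91 + 1/42)**2 = (-3821/42)**2 = 14600041/1764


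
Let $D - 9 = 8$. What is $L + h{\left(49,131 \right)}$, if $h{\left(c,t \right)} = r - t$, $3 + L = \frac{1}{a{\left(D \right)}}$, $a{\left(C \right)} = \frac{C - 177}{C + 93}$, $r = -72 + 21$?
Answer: $- \frac{2971}{16} \approx -185.69$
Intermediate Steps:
$D = 17$ ($D = 9 + 8 = 17$)
$r = -51$
$a{\left(C \right)} = \frac{-177 + C}{93 + C}$
$L = - \frac{59}{16}$ ($L = -3 + \frac{1}{\frac{1}{93 + 17} \left(-177 + 17\right)} = -3 + \frac{1}{\frac{1}{110} \left(-160\right)} = -3 + \frac{1}{- \frac{16}{11}} = -3 - \frac{11}{16} = - \frac{59}{16} \approx -3.6875$)
$h{\left(c,t \right)} = -51 - t$
$L + h{\left(49,131 \right)} = - \frac{59}{16} - 182 = - \frac{2971}{16}$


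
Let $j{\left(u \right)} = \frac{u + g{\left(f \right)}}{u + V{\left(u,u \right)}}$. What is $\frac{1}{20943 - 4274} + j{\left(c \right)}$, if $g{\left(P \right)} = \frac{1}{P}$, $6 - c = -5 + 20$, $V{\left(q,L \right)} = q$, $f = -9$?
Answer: $\frac{683510}{1350189} \approx 0.50623$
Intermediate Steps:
$c = -9$ ($c = 6 - \left(-5 + 20\right) = 6 - 15 = -9$)
$j{\left(u \right)} = \frac{- \frac{1}{9} + u}{2 u}$ ($j{\left(u \right)} = \frac{u + \frac{1}{-9}}{u + u} = \frac{u - \frac{1}{9}}{2 u} = \left(- \frac{1}{9} + u\right) \frac{1}{2 u} = \frac{- \frac{1}{9} + u}{2 u}$)
$\frac{1}{20943 - 4274} + j{\left(c \right)} = \frac{1}{20943 - 4274} + \frac{-1 + 9 \left(-9\right)}{18 \left(-9\right)} = \frac{1}{16669} + \frac{1}{18} \left(- \frac{1}{9}\right) \left(-1 - 81\right) = \frac{1}{16669} + \frac{1}{18} \left(- \frac{1}{9}\right) \left(-82\right) = \frac{1}{16669} + \frac{41}{81} = \frac{683510}{1350189}$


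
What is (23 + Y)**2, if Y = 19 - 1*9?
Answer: 1089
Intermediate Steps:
Y = 10 (Y = 19 - 9 = 10)
(23 + Y)**2 = (23 + 10)**2 = 33**2 = 1089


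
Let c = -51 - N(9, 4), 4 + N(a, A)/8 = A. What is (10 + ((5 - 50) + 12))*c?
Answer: 1173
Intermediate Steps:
N(a, A) = -32 + 8*A
c = -51 (c = -51 - (-32 + 8*4) = -51 - (-32 + 32) = -51 - 1*0 = -51 + 0 = -51)
(10 + ((5 - 50) + 12))*c = (10 + ((5 - 50) + 12))*(-51) = (10 + (-45 + 12))*(-51) = (10 - 33)*(-51) = -23*(-51) = 1173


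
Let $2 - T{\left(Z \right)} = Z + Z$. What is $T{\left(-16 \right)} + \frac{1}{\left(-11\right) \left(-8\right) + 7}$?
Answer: $\frac{3231}{95} \approx 34.01$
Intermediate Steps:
$T{\left(Z \right)} = 2 - 2 Z$ ($T{\left(Z \right)} = 2 - \left(Z + Z\right) = 2 - 2 Z$)
$T{\left(-16 \right)} + \frac{1}{\left(-11\right) \left(-8\right) + 7} = \left(2 - -32\right) + \frac{1}{\left(-11\right) \left(-8\right) + 7} = \left(2 + 32\right) + \frac{1}{88 + 7} = 34 + \frac{1}{95} = \frac{3231}{95}$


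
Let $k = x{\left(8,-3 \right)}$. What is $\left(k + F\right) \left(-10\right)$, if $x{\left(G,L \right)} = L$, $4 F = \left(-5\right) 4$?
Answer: $80$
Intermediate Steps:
$F = -5$ ($F = \frac{\left(-5\right) 4}{4} = \frac{1}{4} \left(-20\right) = -5$)
$k = -3$
$\left(k + F\right) \left(-10\right) = \left(-3 - 5\right) \left(-10\right) = \left(-8\right) \left(-10\right) = 80$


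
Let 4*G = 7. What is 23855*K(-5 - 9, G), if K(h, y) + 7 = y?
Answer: -500955/4 ≈ -1.2524e+5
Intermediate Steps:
G = 7/4 (G = (1/4)*7 = 7/4 ≈ 1.7500)
K(h, y) = -7 + y
23855*K(-5 - 9, G) = 23855*(-7 + 7/4) = 23855*(-21/4) = -500955/4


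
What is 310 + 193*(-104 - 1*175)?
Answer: -53537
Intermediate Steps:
310 + 193*(-104 - 1*175) = 310 + 193*(-104 - 175) = 310 + 193*(-279) = 310 - 53847 = -53537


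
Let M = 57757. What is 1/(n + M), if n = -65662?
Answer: -1/7905 ≈ -0.00012650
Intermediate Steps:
1/(n + M) = 1/(-65662 + 57757) = 1/(-7905) = -1/7905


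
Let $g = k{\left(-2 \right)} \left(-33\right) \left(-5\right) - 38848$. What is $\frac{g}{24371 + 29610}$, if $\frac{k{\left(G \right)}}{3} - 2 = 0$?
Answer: $- \frac{1646}{2347} \approx -0.70132$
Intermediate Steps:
$k{\left(G \right)} = 6$ ($k{\left(G \right)} = 6 + 3 \cdot 0 = 6 + 0 = 6$)
$g = -37858$ ($g = 6 \left(-33\right) \left(-5\right) - 38848 = \left(-198\right) \left(-5\right) - 38848 = 990 - 38848 = -37858$)
$\frac{g}{24371 + 29610} = - \frac{37858}{24371 + 29610} = - \frac{37858}{53981} = \left(-37858\right) \frac{1}{53981} = - \frac{1646}{2347}$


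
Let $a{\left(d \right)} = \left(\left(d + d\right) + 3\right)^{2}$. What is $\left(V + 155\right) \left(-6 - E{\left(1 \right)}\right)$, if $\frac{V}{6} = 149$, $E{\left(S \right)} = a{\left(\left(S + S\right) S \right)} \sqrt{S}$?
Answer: $-57695$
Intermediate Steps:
$a{\left(d \right)} = \left(3 + 2 d\right)^{2}$ ($a{\left(d \right)} = \left(2 d + 3\right)^{2} = \left(3 + 2 d\right)^{2}$)
$E{\left(S \right)} = \sqrt{S} \left(3 + 4 S^{2}\right)^{2}$ ($E{\left(S \right)} = \left(3 + 2 \left(S + S\right) S\right)^{2} \sqrt{S} = \left(3 + 2 \cdot 2 S S\right)^{2} \sqrt{S} = \left(3 + 2 \cdot 2 S^{2}\right)^{2} \sqrt{S} = \left(3 + 4 S^{2}\right)^{2} \sqrt{S} = \sqrt{S} \left(3 + 4 S^{2}\right)^{2}$)
$V = 894$ ($V = 6 \cdot 149 = 894$)
$\left(V + 155\right) \left(-6 - E{\left(1 \right)}\right) = \left(894 + 155\right) \left(-6 - \sqrt{1} \left(3 + 4 \cdot 1^{2}\right)^{2}\right) = 1049 \left(-6 - 1 \left(3 + 4 \cdot 1\right)^{2}\right) = 1049 \left(-6 - 1 \left(3 + 4\right)^{2}\right) = 1049 \left(-6 - 1 \cdot 7^{2}\right) = 1049 \left(-6 - 1 \cdot 49\right) = 1049 \left(-6 - 49\right) = 1049 \left(-55\right) = -57695$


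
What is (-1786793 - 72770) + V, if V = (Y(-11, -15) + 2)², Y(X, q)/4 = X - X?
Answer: -1859559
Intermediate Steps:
Y(X, q) = 0 (Y(X, q) = 4*(X - X) = 4*0 = 0)
V = 4 (V = (0 + 2)² = 2² = 4)
(-1786793 - 72770) + V = (-1786793 - 72770) + 4 = -1859563 + 4 = -1859559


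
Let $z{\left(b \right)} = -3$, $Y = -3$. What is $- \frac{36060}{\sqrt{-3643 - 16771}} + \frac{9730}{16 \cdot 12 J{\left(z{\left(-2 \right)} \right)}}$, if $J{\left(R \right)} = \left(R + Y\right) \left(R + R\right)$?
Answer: $\frac{4865}{3456} + \frac{18030 i \sqrt{20414}}{10207} \approx 1.4077 + 252.38 i$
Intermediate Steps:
$J{\left(R \right)} = 2 R \left(-3 + R\right)$ ($J{\left(R \right)} = \left(R - 3\right) \left(R + R\right) = \left(-3 + R\right) 2 R = 2 R \left(-3 + R\right)$)
$- \frac{36060}{\sqrt{-3643 - 16771}} + \frac{9730}{16 \cdot 12 J{\left(z{\left(-2 \right)} \right)}} = - \frac{36060}{\sqrt{-3643 - 16771}} + \frac{9730}{16 \cdot 12 \cdot 2 \left(-3\right) \left(-3 - 3\right)} = - \frac{36060}{\sqrt{-20414}} + \frac{9730}{192 \cdot 2 \left(-3\right) \left(-6\right)} = - \frac{36060}{i \sqrt{20414}} + \frac{9730}{192 \cdot 36} = - 36060 \left(- \frac{i \sqrt{20414}}{20414}\right) + \frac{9730}{6912} = \frac{18030 i \sqrt{20414}}{10207} + 9730 \cdot \frac{1}{6912} = \frac{18030 i \sqrt{20414}}{10207} + \frac{4865}{3456} = \frac{4865}{3456} + \frac{18030 i \sqrt{20414}}{10207}$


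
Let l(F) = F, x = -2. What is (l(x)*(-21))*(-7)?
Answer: -294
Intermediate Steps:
(l(x)*(-21))*(-7) = -2*(-21)*(-7) = 42*(-7) = -294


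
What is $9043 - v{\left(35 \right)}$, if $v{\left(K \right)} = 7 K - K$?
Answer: $8833$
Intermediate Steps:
$v{\left(K \right)} = 6 K$
$9043 - v{\left(35 \right)} = 9043 - 6 \cdot 35 = 9043 - 210 = 8833$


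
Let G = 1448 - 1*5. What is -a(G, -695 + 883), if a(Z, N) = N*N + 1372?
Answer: -36716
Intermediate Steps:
G = 1443 (G = 1448 - 5 = 1443)
a(Z, N) = 1372 + N² (a(Z, N) = N² + 1372 = 1372 + N²)
-a(G, -695 + 883) = -(1372 + (-695 + 883)²) = -(1372 + 188²) = -(1372 + 35344) = -1*36716 = -36716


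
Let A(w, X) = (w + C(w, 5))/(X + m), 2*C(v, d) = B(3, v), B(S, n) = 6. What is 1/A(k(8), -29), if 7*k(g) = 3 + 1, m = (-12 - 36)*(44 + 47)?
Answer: -30779/25 ≈ -1231.2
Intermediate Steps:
C(v, d) = 3 (C(v, d) = (½)*6 = 3)
m = -4368 (m = -48*91 = -4368)
k(g) = 4/7 (k(g) = (3 + 1)/7 = (⅐)*4 = 4/7)
A(w, X) = (3 + w)/(-4368 + X) (A(w, X) = (w + 3)/(X - 4368) = (3 + w)/(-4368 + X))
1/A(k(8), -29) = 1/((3 + 4/7)/(-4368 - 29)) = 1/((25/7)/(-4397)) = 1/(-1/4397*25/7) = 1/(-25/30779) = -30779/25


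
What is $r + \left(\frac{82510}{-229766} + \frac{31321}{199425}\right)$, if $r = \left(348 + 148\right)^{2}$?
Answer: $\frac{5636355339298468}{22910542275} \approx 2.4602 \cdot 10^{5}$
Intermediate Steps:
$r = 246016$ ($r = 496^{2} = 246016$)
$r + \left(\frac{82510}{-229766} + \frac{31321}{199425}\right) = 246016 + \left(\frac{82510}{-229766} + \frac{31321}{199425}\right) = 246016 + \left(82510 \left(- \frac{1}{229766}\right) + 31321 \cdot \frac{1}{199425}\right) = 246016 + \left(- \frac{41255}{114883} + \frac{31321}{199425}\right) = 246016 - \frac{4629027932}{22910542275} = \frac{5636355339298468}{22910542275}$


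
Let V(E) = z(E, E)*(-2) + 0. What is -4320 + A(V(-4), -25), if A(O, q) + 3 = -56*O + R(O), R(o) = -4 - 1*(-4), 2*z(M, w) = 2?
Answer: -4211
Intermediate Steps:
z(M, w) = 1 (z(M, w) = (½)*2 = 1)
V(E) = -2 (V(E) = 1*(-2) + 0 = -2 + 0 = -2)
R(o) = 0 (R(o) = -4 + 4 = 0)
A(O, q) = -3 - 56*O (A(O, q) = -3 + (-56*O + 0) = -3 - 56*O)
-4320 + A(V(-4), -25) = -4320 + (-3 - 56*(-2)) = -4320 + (-3 + 112) = -4320 + 109 = -4211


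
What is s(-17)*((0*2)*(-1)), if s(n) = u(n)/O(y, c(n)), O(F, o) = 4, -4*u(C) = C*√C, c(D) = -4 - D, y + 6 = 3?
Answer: 0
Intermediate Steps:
y = -3 (y = -6 + 3 = -3)
u(C) = -C^(3/2)/4 (u(C) = -C*√C/4 = -C^(3/2)/4)
s(n) = -n^(3/2)/16 (s(n) = -n^(3/2)/4/4 = -n^(3/2)/4*(¼) = -n^(3/2)/16)
s(-17)*((0*2)*(-1)) = (-(-17)*I*√17/16)*((0*2)*(-1)) = (-(-17)*I*√17/16)*(0*(-1)) = (17*I*√17/16)*0 = 0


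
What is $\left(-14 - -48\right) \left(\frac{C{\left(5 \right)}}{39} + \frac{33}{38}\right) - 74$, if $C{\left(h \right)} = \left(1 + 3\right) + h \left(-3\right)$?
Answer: $- \frac{40061}{741} \approx -54.063$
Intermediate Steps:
$C{\left(h \right)} = 4 - 3 h$
$\left(-14 - -48\right) \left(\frac{C{\left(5 \right)}}{39} + \frac{33}{38}\right) - 74 = \left(-14 - -48\right) \left(\frac{4 - 15}{39} + \frac{33}{38}\right) - 74 = \left(-14 + 48\right) \left(\left(4 - 15\right) \frac{1}{39} + 33 \cdot \frac{1}{38}\right) - 74 = 34 \left(\left(-11\right) \frac{1}{39} + \frac{33}{38}\right) - 74 = 34 \left(- \frac{11}{39} + \frac{33}{38}\right) - 74 = 34 \cdot \frac{869}{1482} - 74 = \frac{14773}{741} - 74 = - \frac{40061}{741}$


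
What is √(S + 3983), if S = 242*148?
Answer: √39799 ≈ 199.50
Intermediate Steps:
S = 35816
√(S + 3983) = √(35816 + 3983) = √39799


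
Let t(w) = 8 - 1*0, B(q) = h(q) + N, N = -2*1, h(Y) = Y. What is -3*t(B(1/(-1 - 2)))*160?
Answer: -3840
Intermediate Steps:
N = -2
B(q) = -2 + q (B(q) = q - 2 = -2 + q)
t(w) = 8 (t(w) = 8 + 0 = 8)
-3*t(B(1/(-1 - 2)))*160 = -3*8*160 = -24*160 = -3840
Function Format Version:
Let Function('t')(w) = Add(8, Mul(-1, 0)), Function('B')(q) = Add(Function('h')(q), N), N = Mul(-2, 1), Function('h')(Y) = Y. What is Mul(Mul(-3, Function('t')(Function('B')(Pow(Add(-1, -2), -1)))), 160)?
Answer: -3840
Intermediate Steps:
N = -2
Function('B')(q) = Add(-2, q) (Function('B')(q) = Add(q, -2) = Add(-2, q))
Function('t')(w) = 8 (Function('t')(w) = Add(8, 0) = 8)
Mul(Mul(-3, Function('t')(Function('B')(Pow(Add(-1, -2), -1)))), 160) = Mul(Mul(-3, 8), 160) = Mul(-24, 160) = -3840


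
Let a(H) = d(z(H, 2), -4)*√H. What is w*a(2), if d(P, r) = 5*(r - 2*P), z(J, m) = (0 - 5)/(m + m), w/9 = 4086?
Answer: -275805*√2 ≈ -3.9005e+5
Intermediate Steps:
w = 36774 (w = 9*4086 = 36774)
z(J, m) = -5/(2*m) (z(J, m) = -5*1/(2*m) = -5/(2*m))
d(P, r) = -10*P + 5*r
a(H) = -15*√H/2 (a(H) = (-(-25)/2 + 5*(-4))*√H = (-(-25)/2 - 20)*√H = (-10*(-5/4) - 20)*√H = (25/2 - 20)*√H = -15*√H/2)
w*a(2) = 36774*(-15*√2/2) = -275805*√2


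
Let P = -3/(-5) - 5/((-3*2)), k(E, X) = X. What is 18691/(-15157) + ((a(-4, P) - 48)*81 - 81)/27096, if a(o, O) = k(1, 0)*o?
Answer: -188869823/136898024 ≈ -1.3796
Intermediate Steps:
P = 43/30 (P = -3*(-1/5) - 5/(-6) = 3/5 - 5*(-1/6) = 3/5 + 5/6 = 43/30 ≈ 1.4333)
a(o, O) = 0 (a(o, O) = 0*o = 0)
18691/(-15157) + ((a(-4, P) - 48)*81 - 81)/27096 = 18691/(-15157) + ((0 - 48)*81 - 81)/27096 = 18691*(-1/15157) + (-48*81 - 81)*(1/27096) = -18691/15157 + (-3888 - 81)*(1/27096) = -18691/15157 - 3969*1/27096 = -18691/15157 - 1323/9032 = -188869823/136898024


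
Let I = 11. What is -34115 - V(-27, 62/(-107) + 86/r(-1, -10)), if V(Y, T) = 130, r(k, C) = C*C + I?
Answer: -34245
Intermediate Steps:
r(k, C) = 11 + C**2 (r(k, C) = C*C + 11 = C**2 + 11 = 11 + C**2)
-34115 - V(-27, 62/(-107) + 86/r(-1, -10)) = -34115 - 1*130 = -34115 - 130 = -34245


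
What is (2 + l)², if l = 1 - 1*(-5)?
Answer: 64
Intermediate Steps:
l = 6 (l = 1 + 5 = 6)
(2 + l)² = (2 + 6)² = 8² = 64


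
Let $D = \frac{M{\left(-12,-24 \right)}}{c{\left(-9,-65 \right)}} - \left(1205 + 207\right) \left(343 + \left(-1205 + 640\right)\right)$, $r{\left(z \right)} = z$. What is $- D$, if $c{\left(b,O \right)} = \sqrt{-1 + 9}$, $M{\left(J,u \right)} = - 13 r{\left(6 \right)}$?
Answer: $-313464 + \frac{39 \sqrt{2}}{2} \approx -3.1344 \cdot 10^{5}$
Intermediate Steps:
$M{\left(J,u \right)} = -78$ ($M{\left(J,u \right)} = \left(-13\right) 6 = -78$)
$c{\left(b,O \right)} = 2 \sqrt{2}$ ($c{\left(b,O \right)} = \sqrt{8} = 2 \sqrt{2}$)
$D = 313464 - \frac{39 \sqrt{2}}{2}$ ($D = - \frac{78}{2 \sqrt{2}} - \left(1205 + 207\right) \left(343 + \left(-1205 + 640\right)\right) = - 78 \frac{\sqrt{2}}{4} - 1412 \left(343 - 565\right) = - \frac{39 \sqrt{2}}{2} - 1412 \left(-222\right) = - \frac{39 \sqrt{2}}{2} - -313464 = - \frac{39 \sqrt{2}}{2} + 313464 = 313464 - \frac{39 \sqrt{2}}{2} \approx 3.1344 \cdot 10^{5}$)
$- D = - (313464 - \frac{39 \sqrt{2}}{2}) = -313464 + \frac{39 \sqrt{2}}{2}$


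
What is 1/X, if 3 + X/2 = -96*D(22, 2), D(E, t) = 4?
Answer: -1/774 ≈ -0.0012920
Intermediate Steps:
X = -774 (X = -6 + 2*(-96*4) = -6 + 2*(-384) = -6 - 768 = -774)
1/X = 1/(-774) = -1/774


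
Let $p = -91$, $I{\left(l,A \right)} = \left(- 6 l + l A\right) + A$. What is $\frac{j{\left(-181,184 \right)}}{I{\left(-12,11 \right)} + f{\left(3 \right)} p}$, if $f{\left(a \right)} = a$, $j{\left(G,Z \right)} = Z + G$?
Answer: $- \frac{3}{322} \approx -0.0093168$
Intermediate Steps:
$I{\left(l,A \right)} = A - 6 l + A l$ ($I{\left(l,A \right)} = \left(- 6 l + A l\right) + A = A - 6 l + A l$)
$j{\left(G,Z \right)} = G + Z$
$\frac{j{\left(-181,184 \right)}}{I{\left(-12,11 \right)} + f{\left(3 \right)} p} = \frac{-181 + 184}{\left(11 - -72 + 11 \left(-12\right)\right) + 3 \left(-91\right)} = \frac{3}{\left(11 + 72 - 132\right) - 273} = \frac{3}{-49 - 273} = \frac{3}{-322} = 3 \left(- \frac{1}{322}\right) = - \frac{3}{322}$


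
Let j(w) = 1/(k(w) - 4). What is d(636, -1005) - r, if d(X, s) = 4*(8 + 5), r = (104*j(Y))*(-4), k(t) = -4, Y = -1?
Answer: 0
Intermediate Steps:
j(w) = -⅛ (j(w) = 1/(-4 - 4) = 1/(-8) = -⅛)
r = 52 (r = (104*(-⅛))*(-4) = -13*(-4) = 52)
d(X, s) = 52 (d(X, s) = 4*13 = 52)
d(636, -1005) - r = 52 - 1*52 = 52 - 52 = 0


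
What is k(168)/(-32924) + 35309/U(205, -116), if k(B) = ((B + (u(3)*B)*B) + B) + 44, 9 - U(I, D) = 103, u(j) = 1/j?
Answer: -290858397/773714 ≈ -375.92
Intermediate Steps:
u(j) = 1/j
U(I, D) = -94 (U(I, D) = 9 - 1*103 = 9 - 103 = -94)
k(B) = 44 + 2*B + B**2/3 (k(B) = ((B + (B/3)*B) + B) + 44 = ((B + B**2/3) + B) + 44 = (2*B + B**2/3) + 44 = 44 + 2*B + B**2/3)
k(168)/(-32924) + 35309/U(205, -116) = (44 + 2*168 + (1/3)*168**2)/(-32924) + 35309/(-94) = (44 + 336 + (1/3)*28224)*(-1/32924) + 35309*(-1/94) = (44 + 336 + 9408)*(-1/32924) - 35309/94 = 9788*(-1/32924) - 35309/94 = -2447/8231 - 35309/94 = -290858397/773714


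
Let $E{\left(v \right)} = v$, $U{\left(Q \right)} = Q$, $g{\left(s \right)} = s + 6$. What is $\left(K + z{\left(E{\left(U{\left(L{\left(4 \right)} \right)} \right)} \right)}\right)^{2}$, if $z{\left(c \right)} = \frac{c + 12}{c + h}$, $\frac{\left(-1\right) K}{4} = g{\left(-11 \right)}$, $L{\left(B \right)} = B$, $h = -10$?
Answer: $\frac{2704}{9} \approx 300.44$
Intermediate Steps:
$g{\left(s \right)} = 6 + s$
$K = 20$ ($K = - 4 \left(6 - 11\right) = \left(-4\right) \left(-5\right) = 20$)
$z{\left(c \right)} = \frac{12 + c}{-10 + c}$ ($z{\left(c \right)} = \frac{c + 12}{c - 10} = \frac{12 + c}{-10 + c}$)
$\left(K + z{\left(E{\left(U{\left(L{\left(4 \right)} \right)} \right)} \right)}\right)^{2} = \left(20 + \frac{12 + 4}{-10 + 4}\right)^{2} = \left(20 + \frac{1}{-6} \cdot 16\right)^{2} = \left(20 - \frac{8}{3}\right)^{2} = \left(\frac{52}{3}\right)^{2} = \frac{2704}{9}$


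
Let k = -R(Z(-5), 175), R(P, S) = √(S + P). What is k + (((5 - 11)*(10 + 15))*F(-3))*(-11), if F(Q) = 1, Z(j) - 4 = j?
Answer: 1650 - √174 ≈ 1636.8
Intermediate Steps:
Z(j) = 4 + j
R(P, S) = √(P + S)
k = -√174 (k = -√((4 - 5) + 175) = -√(-1 + 175) = -√174 ≈ -13.191)
k + (((5 - 11)*(10 + 15))*F(-3))*(-11) = -√174 + (((5 - 11)*(10 + 15))*1)*(-11) = -√174 + (-6*25*1)*(-11) = -√174 - 150*1*(-11) = -√174 - 150*(-11) = -√174 + 1650 = 1650 - √174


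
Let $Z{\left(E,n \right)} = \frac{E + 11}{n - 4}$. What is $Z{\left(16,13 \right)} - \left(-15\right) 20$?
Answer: $303$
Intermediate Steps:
$Z{\left(E,n \right)} = \frac{11 + E}{-4 + n}$
$Z{\left(16,13 \right)} - \left(-15\right) 20 = \frac{11 + 16}{-4 + 13} - \left(-15\right) 20 = \frac{1}{9} \cdot 27 - -300 = \frac{1}{9} \cdot 27 + 300 = 3 + 300 = 303$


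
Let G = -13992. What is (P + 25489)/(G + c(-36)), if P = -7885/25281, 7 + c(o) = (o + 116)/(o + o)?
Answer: -644379524/353936809 ≈ -1.8206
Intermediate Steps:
c(o) = -7 + (116 + o)/(2*o) (c(o) = -7 + (o + 116)/(o + o) = -7 + (116 + o)/((2*o)) = -7 + (116 + o)*(1/(2*o)) = -7 + (116 + o)/(2*o))
P = -7885/25281 (P = -7885*1/25281 = -7885/25281 ≈ -0.31189)
(P + 25489)/(G + c(-36)) = (-7885/25281 + 25489)/(-13992 + (-13/2 + 58/(-36))) = 644379524/(25281*(-13992 + (-13/2 + 58*(-1/36)))) = 644379524/(25281*(-13992 + (-13/2 - 29/18))) = 644379524/(25281*(-13992 - 73/9)) = 644379524/(25281*(-126001/9)) = (644379524/25281)*(-9/126001) = -644379524/353936809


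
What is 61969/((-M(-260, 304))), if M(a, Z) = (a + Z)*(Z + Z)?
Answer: -61969/26752 ≈ -2.3164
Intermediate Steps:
M(a, Z) = 2*Z*(Z + a) (M(a, Z) = (Z + a)*(2*Z) = 2*Z*(Z + a))
61969/((-M(-260, 304))) = 61969/((-2*304*(304 - 260))) = 61969/((-2*304*44)) = 61969/((-1*26752)) = 61969/(-26752) = 61969*(-1/26752) = -61969/26752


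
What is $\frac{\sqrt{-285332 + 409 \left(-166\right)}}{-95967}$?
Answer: $- \frac{i \sqrt{353226}}{95967} \approx - 0.006193 i$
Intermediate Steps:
$\frac{\sqrt{-285332 + 409 \left(-166\right)}}{-95967} = \sqrt{-285332 - 67894} \left(- \frac{1}{95967}\right) = \sqrt{-353226} \left(- \frac{1}{95967}\right) = i \sqrt{353226} \left(- \frac{1}{95967}\right) = - \frac{i \sqrt{353226}}{95967}$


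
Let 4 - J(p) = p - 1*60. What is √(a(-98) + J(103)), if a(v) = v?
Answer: I*√137 ≈ 11.705*I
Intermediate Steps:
J(p) = 64 - p (J(p) = 4 - (p - 1*60) = 4 - (p - 60) = 4 - (-60 + p) = 4 + (60 - p) = 64 - p)
√(a(-98) + J(103)) = √(-98 + (64 - 1*103)) = √(-98 + (64 - 103)) = √(-98 - 39) = √(-137) = I*√137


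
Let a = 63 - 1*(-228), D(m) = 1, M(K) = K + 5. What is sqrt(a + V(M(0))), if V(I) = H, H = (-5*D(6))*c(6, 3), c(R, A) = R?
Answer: 3*sqrt(29) ≈ 16.155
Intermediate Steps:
M(K) = 5 + K
a = 291 (a = 63 + 228 = 291)
H = -30 (H = -5*1*6 = -5*6 = -30)
V(I) = -30
sqrt(a + V(M(0))) = sqrt(291 - 30) = sqrt(261) = 3*sqrt(29)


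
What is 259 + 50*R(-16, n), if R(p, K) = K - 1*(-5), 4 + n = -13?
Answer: -341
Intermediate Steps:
n = -17 (n = -4 - 13 = -17)
R(p, K) = 5 + K (R(p, K) = K + 5 = 5 + K)
259 + 50*R(-16, n) = 259 + 50*(5 - 17) = 259 + 50*(-12) = 259 - 600 = -341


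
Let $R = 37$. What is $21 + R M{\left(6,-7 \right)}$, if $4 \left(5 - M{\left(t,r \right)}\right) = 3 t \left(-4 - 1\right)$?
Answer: $\frac{2077}{2} \approx 1038.5$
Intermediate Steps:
$M{\left(t,r \right)} = 5 + \frac{15 t}{4}$ ($M{\left(t,r \right)} = 5 - \frac{3 t \left(-4 - 1\right)}{4} = 5 - \frac{3 t \left(-5\right)}{4} = 5 - \frac{\left(-15\right) t}{4} = 5 + \frac{15 t}{4}$)
$21 + R M{\left(6,-7 \right)} = 21 + 37 \left(5 + \frac{15}{4} \cdot 6\right) = 21 + 37 \left(5 + \frac{45}{2}\right) = 21 + 37 \cdot \frac{55}{2} = 21 + \frac{2035}{2} = \frac{2077}{2}$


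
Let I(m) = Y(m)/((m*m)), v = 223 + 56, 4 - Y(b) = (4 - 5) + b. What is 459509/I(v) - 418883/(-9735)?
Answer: -348207596297773/2667390 ≈ -1.3054e+8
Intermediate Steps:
Y(b) = 5 - b (Y(b) = 4 - ((4 - 5) + b) = 4 - (-1 + b) = 4 + (1 - b) = 5 - b)
v = 279
I(m) = (5 - m)/m² (I(m) = (5 - m)/((m*m)) = (5 - m)/(m²) = (5 - m)/m²)
459509/I(v) - 418883/(-9735) = 459509/(((5 - 1*279)/279²)) - 418883/(-9735) = 459509/(((5 - 279)/77841)) - 418883*(-1/9735) = 459509/(((1/77841)*(-274))) + 418883/9735 = 459509/(-274/77841) + 418883/9735 = 459509*(-77841/274) + 418883/9735 = -35768640069/274 + 418883/9735 = -348207596297773/2667390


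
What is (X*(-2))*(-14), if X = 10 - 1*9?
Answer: 28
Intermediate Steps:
X = 1 (X = 10 - 9 = 1)
(X*(-2))*(-14) = (1*(-2))*(-14) = -2*(-14) = 28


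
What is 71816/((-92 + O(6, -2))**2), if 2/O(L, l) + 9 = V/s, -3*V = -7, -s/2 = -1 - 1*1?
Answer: 91574377/10848482 ≈ 8.4412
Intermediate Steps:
s = 4 (s = -2*(-1 - 1*1) = -2*(-1 - 1) = -2*(-2) = 4)
V = 7/3 (V = -1/3*(-7) = 7/3 ≈ 2.3333)
O(L, l) = -24/101 (O(L, l) = 2/(-9 + (7/3)/4) = 2/(-9 + (7/3)*(1/4)) = 2/(-9 + 7/12) = 2/(-101/12) = 2*(-12/101) = -24/101)
71816/((-92 + O(6, -2))**2) = 71816/((-92 - 24/101)**2) = 71816/((-9316/101)**2) = 71816/(86787856/10201) = 71816*(10201/86787856) = 91574377/10848482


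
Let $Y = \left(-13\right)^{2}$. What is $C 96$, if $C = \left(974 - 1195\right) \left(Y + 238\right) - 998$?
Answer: $-8730720$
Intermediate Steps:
$Y = 169$
$C = -90945$ ($C = \left(974 - 1195\right) \left(169 + 238\right) - 998 = \left(-221\right) 407 - 998 = -89947 - 998 = -90945$)
$C 96 = \left(-90945\right) 96 = -8730720$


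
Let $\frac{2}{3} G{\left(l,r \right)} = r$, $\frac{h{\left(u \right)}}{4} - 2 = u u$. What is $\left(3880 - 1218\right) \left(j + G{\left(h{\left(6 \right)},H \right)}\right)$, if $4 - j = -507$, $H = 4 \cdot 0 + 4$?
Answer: $1376254$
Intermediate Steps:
$H = 4$ ($H = 0 + 4 = 4$)
$h{\left(u \right)} = 8 + 4 u^{2}$ ($h{\left(u \right)} = 8 + 4 u u = 8 + 4 u^{2}$)
$j = 511$ ($j = 4 - -507 = 4 + 507 = 511$)
$G{\left(l,r \right)} = \frac{3 r}{2}$
$\left(3880 - 1218\right) \left(j + G{\left(h{\left(6 \right)},H \right)}\right) = \left(3880 - 1218\right) \left(511 + \frac{3}{2} \cdot 4\right) = 2662 \left(511 + 6\right) = 2662 \cdot 517 = 1376254$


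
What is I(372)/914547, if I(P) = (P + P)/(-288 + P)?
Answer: 62/6401829 ≈ 9.6847e-6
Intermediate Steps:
I(P) = 2*P/(-288 + P) (I(P) = (2*P)/(-288 + P) = 2*P/(-288 + P))
I(372)/914547 = (2*372/(-288 + 372))/914547 = (2*372/84)*(1/914547) = (2*372*(1/84))*(1/914547) = (62/7)*(1/914547) = 62/6401829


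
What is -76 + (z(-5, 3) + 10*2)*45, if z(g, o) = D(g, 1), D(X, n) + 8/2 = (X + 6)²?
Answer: 689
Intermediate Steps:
D(X, n) = -4 + (6 + X)² (D(X, n) = -4 + (X + 6)² = -4 + (6 + X)²)
z(g, o) = -4 + (6 + g)²
-76 + (z(-5, 3) + 10*2)*45 = -76 + ((-4 + (6 - 5)²) + 10*2)*45 = -76 + ((-4 + 1²) + 20)*45 = -76 + ((-4 + 1) + 20)*45 = -76 + (-3 + 20)*45 = -76 + 17*45 = -76 + 765 = 689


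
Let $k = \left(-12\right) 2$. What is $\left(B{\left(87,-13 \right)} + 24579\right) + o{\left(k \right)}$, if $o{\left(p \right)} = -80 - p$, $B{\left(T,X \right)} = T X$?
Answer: $23392$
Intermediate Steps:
$k = -24$
$\left(B{\left(87,-13 \right)} + 24579\right) + o{\left(k \right)} = \left(87 \left(-13\right) + 24579\right) - 56 = \left(-1131 + 24579\right) + \left(-80 + 24\right) = 23448 - 56 = 23392$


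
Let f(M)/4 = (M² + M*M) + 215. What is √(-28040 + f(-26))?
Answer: 2*I*√5443 ≈ 147.55*I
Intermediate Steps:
f(M) = 860 + 8*M² (f(M) = 4*((M² + M*M) + 215) = 4*((M² + M²) + 215) = 4*(2*M² + 215) = 4*(215 + 2*M²) = 860 + 8*M²)
√(-28040 + f(-26)) = √(-28040 + (860 + 8*(-26)²)) = √(-28040 + (860 + 8*676)) = √(-28040 + (860 + 5408)) = √(-28040 + 6268) = √(-21772) = 2*I*√5443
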